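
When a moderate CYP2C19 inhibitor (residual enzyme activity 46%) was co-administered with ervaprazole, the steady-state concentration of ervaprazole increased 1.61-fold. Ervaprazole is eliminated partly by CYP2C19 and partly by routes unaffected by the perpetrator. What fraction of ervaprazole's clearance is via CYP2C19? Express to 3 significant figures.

0.702

CL'/CL = 1 / 1.61 = 0.6211
0.46·fm + (1 − fm) = 0.6211
fm = (0.6211 − 1) / (0.46 − 1) = 0.702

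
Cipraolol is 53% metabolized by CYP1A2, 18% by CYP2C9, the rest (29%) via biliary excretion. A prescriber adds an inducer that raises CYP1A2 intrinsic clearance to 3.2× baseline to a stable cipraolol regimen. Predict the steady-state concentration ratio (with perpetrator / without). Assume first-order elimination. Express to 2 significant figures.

CYP1A2: 0.53 × 3.2 = 1.696
CYP2C9: 0.18 (unchanged)
Other: 0.29 (unchanged)
New clearance relative to baseline: 1.696 + 0.18 + 0.29 = 2.166.
Since steady-state concentration ∝ 1/CL, the ratio is 1 / 2.166 = 0.46.

0.46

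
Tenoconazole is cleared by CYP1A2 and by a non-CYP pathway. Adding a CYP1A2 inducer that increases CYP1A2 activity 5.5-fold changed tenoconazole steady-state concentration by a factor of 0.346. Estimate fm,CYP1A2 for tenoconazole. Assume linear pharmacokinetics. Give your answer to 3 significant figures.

0.420

CL'/CL = 1 / 0.346 = 2.89
5.5·fm + (1 − fm) = 2.89
fm = (2.89 − 1) / (5.5 − 1) = 0.420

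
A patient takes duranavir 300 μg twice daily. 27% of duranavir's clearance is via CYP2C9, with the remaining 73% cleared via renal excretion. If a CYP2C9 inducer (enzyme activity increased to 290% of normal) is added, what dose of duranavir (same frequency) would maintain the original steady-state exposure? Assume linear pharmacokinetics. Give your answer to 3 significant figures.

454 μg

The CYP2C9 pathway (27% of clearance) rises to 2.9× activity: 0.27 × 2.9 = 0.783.
Non-CYP routes (73%) are unchanged.
New clearance relative to baseline: 0.783 + 0.73 = 1.513.
Css,avg = (dose rate)/CL, so holding Css fixed requires dose ∝ CL: 300 × 1.513 = 454 μg.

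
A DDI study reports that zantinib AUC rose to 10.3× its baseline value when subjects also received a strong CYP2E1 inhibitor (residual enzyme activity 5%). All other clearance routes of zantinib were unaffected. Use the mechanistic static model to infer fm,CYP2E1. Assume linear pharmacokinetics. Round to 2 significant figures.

Let x = fm,CYP2E1. Because AUC ∝ 1/CL, relative clearance fell to 1/10.3 = 0.09709.
Only the CYP2E1 route changed, so 0.09709 = x·0.05 + (1 − x), giving x = 0.95.

0.95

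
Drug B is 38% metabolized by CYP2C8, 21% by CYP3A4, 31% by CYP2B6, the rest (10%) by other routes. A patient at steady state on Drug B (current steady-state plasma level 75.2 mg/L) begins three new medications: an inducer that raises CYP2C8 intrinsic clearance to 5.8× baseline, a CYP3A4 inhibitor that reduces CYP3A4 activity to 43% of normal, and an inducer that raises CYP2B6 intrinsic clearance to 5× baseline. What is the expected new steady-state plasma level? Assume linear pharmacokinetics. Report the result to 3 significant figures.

The CYP2C8 pathway (38% of clearance) increases to 5.8× activity: 0.38 × 5.8 = 2.204.
The CYP3A4 pathway (21% of clearance) is reduced to 0.43× activity: 0.21 × 0.43 = 0.0903.
The CYP2B6 pathway (31% of clearance) increases to 5× activity: 0.31 × 5 = 1.55.
Non-CYP routes (10%) are unchanged.
Relative clearance = 2.204 + 0.0903 + 1.55 + 0.1 = 3.9443.
New steady-state plasma level = 75.2 / 3.9443 = 19.1 mg/L (concentration scales inversely with clearance).

19.1 mg/L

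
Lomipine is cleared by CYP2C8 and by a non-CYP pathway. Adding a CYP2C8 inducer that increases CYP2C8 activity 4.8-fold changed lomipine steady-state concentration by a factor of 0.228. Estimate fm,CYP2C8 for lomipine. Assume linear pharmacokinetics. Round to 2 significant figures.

0.89

CL'/CL = 1 / 0.228 = 4.386
4.8·fm + (1 − fm) = 4.386
fm = (4.386 − 1) / (4.8 − 1) = 0.89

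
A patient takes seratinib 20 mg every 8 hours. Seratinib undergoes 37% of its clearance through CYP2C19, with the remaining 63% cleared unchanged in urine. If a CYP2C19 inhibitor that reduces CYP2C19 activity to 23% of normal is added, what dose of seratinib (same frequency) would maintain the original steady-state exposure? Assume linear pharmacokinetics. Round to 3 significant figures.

14.3 mg

The CYP2C19 pathway (37% of clearance) falls to 0.23× activity: 0.37 × 0.23 = 0.0851.
The remaining 63% of clearance is unaffected.
CL_new/CL_old = 0.0851 + 0.63 = 0.7151.
To maintain the same steady-state level, dose must scale with clearance: new dose = 20 × 0.7151 = 14.3 mg.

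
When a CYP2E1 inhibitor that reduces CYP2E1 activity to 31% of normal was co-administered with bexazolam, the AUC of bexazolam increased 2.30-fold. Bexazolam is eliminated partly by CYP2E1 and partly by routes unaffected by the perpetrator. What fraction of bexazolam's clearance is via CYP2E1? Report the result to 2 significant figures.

Write x for the fraction cleared via CYP2E1. The observed AUC change means clearance fell to 1/2.30 = 0.4348 of baseline.
Setting x·0.31 + (1 − x) = 0.4348 and solving: x = (0.4348 − 1)/(0.31 − 1) = 0.82.

0.82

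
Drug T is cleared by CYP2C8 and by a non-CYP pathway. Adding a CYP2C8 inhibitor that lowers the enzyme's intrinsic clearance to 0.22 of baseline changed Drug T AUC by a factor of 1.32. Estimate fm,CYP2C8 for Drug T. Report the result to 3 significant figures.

0.311

Write x for the fraction cleared via CYP2C8. The observed AUC change means clearance fell to 1/1.32 = 0.7576 of baseline.
Setting x·0.22 + (1 − x) = 0.7576 and solving: x = (0.7576 − 1)/(0.22 − 1) = 0.311.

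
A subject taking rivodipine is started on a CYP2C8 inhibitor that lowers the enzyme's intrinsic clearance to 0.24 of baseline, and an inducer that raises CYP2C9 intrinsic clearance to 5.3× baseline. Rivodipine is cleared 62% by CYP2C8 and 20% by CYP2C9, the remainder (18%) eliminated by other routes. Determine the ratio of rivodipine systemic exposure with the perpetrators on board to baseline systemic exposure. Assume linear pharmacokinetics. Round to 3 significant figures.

CYP2C8: 0.62 × 0.24 = 0.1488
CYP2C9: 0.2 × 5.3 = 1.06
Other: 0.18 (unchanged)
CL_new/CL_old = 0.1488 + 1.06 + 0.18 = 1.3888.
Systemic exposure ∝ 1/CL: fold-change = 1 / 1.3888 = 0.720.

0.720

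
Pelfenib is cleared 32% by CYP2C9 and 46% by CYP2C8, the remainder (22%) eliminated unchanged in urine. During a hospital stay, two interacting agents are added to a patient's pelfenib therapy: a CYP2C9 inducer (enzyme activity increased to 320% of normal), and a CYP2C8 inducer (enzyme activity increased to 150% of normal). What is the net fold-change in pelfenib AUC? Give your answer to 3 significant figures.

The CYP2C9 pathway (32% of clearance) rises to 3.2× activity: 0.32 × 3.2 = 1.024.
The CYP2C8 pathway (46% of clearance) rises to 1.5× activity: 0.46 × 1.5 = 0.69.
The remaining 22% of clearance is unaffected.
Relative clearance = 1.024 + 0.69 + 0.22 = 1.934.
Because AUC varies inversely with clearance, the combined effect is 1 / 1.934 = 0.517.

0.517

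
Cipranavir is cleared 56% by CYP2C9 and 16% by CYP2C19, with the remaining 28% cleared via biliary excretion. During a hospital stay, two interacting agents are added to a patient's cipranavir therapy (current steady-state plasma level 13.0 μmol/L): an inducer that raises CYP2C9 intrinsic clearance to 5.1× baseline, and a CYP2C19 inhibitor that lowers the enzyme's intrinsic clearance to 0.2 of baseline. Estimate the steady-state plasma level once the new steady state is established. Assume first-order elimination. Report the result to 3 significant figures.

CYP2C9: 0.56 × 5.1 = 2.856
CYP2C19: 0.16 × 0.2 = 0.032
Other: 0.28 (unchanged)
CL_new/CL_old = 2.856 + 0.032 + 0.28 = 3.168.
Steady-state plasma level ∝ 1/CL: new value = 13.0 / 3.168 = 4.10 μmol/L.

4.10 μmol/L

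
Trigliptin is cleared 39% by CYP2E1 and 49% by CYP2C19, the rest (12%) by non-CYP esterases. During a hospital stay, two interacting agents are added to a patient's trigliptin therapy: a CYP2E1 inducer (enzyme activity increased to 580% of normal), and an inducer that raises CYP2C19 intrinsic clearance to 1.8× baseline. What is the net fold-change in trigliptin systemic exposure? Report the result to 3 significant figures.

0.306

The CYP2E1 pathway (39% of clearance) increases to 5.8× activity: 0.39 × 5.8 = 2.262.
The CYP2C19 pathway (49% of clearance) increases to 1.8× activity: 0.49 × 1.8 = 0.882.
The remaining 12% of clearance is unaffected.
Relative clearance = 2.262 + 0.882 + 0.12 = 3.264.
Because systemic exposure varies inversely with clearance, the combined effect is 1 / 3.264 = 0.306.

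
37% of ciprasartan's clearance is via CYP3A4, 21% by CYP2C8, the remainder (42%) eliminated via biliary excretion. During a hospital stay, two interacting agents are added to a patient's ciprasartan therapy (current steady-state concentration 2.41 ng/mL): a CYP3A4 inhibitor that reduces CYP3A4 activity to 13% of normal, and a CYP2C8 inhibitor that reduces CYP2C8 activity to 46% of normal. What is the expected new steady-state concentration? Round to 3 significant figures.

The CYP3A4 pathway (37% of clearance) is reduced to 0.13× activity: 0.37 × 0.13 = 0.0481.
The CYP2C8 pathway (21% of clearance) is reduced to 0.46× activity: 0.21 × 0.46 = 0.0966.
The remaining 42% of clearance is unaffected.
New clearance relative to baseline: 0.0481 + 0.0966 + 0.42 = 0.5647.
Steady-state concentration ∝ 1/CL: new value = 2.41 / 0.5647 = 4.27 ng/mL.

4.27 ng/mL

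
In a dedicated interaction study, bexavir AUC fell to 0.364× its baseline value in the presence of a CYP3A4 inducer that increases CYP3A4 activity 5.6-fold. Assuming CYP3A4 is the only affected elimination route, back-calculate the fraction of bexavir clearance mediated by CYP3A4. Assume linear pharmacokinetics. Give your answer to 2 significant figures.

CL'/CL = 1 / 0.364 = 2.747
5.6·fm + (1 − fm) = 2.747
fm = (2.747 − 1) / (5.6 − 1) = 0.38

0.38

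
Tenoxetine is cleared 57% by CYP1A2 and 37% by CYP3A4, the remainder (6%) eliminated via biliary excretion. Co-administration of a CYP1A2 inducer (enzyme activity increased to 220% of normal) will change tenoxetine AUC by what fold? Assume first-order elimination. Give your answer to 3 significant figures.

0.594

The CYP1A2 pathway (57% of clearance) is boosted to 2.2× activity: 0.57 × 2.2 = 1.254.
CYP3A4 (37%) and the residual 6% are unaffected.
Relative clearance = 1.254 + 0.37 + 0.06 = 1.684.
Since AUC ∝ 1/CL, the ratio is 1 / 1.684 = 0.594.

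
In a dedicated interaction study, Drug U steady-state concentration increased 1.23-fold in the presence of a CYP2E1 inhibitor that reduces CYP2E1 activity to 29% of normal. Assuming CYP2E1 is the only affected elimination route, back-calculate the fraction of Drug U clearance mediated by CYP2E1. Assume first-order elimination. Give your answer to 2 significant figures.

CL'/CL = 1 / 1.23 = 0.813
0.29·fm + (1 − fm) = 0.813
fm = (0.813 − 1) / (0.29 − 1) = 0.26

0.26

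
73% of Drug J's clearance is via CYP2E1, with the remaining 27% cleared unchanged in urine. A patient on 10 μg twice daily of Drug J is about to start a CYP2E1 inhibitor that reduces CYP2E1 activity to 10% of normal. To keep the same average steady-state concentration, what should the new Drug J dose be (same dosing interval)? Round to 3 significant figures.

3.43 μg

CYP2E1: 0.73 × 0.1 = 0.073
Other: 0.27 (unchanged)
Relative clearance = 0.073 + 0.27 = 0.343.
To maintain the same steady-state level, dose must scale with clearance: new dose = 10 × 0.343 = 3.43 μg.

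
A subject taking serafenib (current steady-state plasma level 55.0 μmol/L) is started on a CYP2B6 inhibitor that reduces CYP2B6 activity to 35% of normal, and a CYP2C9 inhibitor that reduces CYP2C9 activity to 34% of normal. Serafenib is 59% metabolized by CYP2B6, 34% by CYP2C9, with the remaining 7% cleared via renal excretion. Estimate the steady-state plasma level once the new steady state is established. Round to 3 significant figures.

The CYP2B6 pathway (59% of clearance) drops to 0.35× activity: 0.59 × 0.35 = 0.2065.
The CYP2C9 pathway (34% of clearance) is reduced to 0.34× activity: 0.34 × 0.34 = 0.1156.
The remaining 7% of clearance is unaffected.
Relative clearance = 0.2065 + 0.1156 + 0.07 = 0.3921.
New steady-state plasma level = 55.0 / 0.3921 = 140 μmol/L (concentration scales inversely with clearance).

140 μmol/L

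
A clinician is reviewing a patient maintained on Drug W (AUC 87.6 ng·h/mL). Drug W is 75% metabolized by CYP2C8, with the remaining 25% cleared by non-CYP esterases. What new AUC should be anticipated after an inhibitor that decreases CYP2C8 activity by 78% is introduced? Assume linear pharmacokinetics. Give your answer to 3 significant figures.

The CYP2C8 pathway (75% of clearance) is reduced to 0.22× activity: 0.75 × 0.22 = 0.165.
The remaining 25% of clearance is unaffected.
New clearance relative to baseline: 0.165 + 0.25 = 0.415.
AUC ∝ 1/CL, so new value = 87.6 / 0.415 = 211 ng·h/mL.

211 ng·h/mL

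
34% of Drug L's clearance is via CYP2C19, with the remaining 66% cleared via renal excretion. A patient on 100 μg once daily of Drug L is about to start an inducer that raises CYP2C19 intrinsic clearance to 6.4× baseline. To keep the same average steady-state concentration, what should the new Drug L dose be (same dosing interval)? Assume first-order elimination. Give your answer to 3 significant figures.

The CYP2C19 pathway (34% of clearance) is boosted to 6.4× activity: 0.34 × 6.4 = 2.176.
Non-CYP routes (66%) are unchanged.
CL_new/CL_old = 2.176 + 0.66 = 2.836.
To maintain the same steady-state level, dose must scale with clearance: new dose = 100 × 2.836 = 284 μg.

284 μg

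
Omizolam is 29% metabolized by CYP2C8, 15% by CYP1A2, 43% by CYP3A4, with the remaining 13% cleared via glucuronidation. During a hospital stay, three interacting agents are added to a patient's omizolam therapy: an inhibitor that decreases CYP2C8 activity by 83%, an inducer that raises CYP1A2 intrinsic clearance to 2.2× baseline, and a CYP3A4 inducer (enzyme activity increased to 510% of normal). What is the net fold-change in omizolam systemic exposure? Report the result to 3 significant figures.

The CYP2C8 pathway (29% of clearance) drops to 0.17× activity: 0.29 × 0.17 = 0.0493.
The CYP1A2 pathway (15% of clearance) is boosted to 2.2× activity: 0.15 × 2.2 = 0.33.
The CYP3A4 pathway (43% of clearance) rises to 5.1× activity: 0.43 × 5.1 = 2.193.
Non-CYP routes (13%) are unchanged.
New clearance relative to baseline: 0.0493 + 0.33 + 2.193 + 0.13 = 2.7023.
Because systemic exposure varies inversely with clearance, the combined effect is 1 / 2.7023 = 0.370.

0.370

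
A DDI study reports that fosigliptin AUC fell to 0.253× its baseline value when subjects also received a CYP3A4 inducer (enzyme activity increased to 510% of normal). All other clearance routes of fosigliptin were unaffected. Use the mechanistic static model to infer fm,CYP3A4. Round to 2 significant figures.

0.72

CL'/CL = 1 / 0.253 = 3.953
5.1·fm + (1 − fm) = 3.953
fm = (3.953 − 1) / (5.1 − 1) = 0.72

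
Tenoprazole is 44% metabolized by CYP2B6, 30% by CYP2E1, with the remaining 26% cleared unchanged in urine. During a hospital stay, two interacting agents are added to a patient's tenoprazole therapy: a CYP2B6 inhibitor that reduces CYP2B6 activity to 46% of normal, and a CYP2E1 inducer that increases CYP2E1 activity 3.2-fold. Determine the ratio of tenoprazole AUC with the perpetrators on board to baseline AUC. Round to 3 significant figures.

The CYP2B6 pathway (44% of clearance) falls to 0.46× activity: 0.44 × 0.46 = 0.2024.
The CYP2E1 pathway (30% of clearance) is boosted to 3.2× activity: 0.3 × 3.2 = 0.96.
Non-CYP routes (26%) are unchanged.
CL_new/CL_old = 0.2024 + 0.96 + 0.26 = 1.4224.
Because AUC varies inversely with clearance, the combined effect is 1 / 1.4224 = 0.703.

0.703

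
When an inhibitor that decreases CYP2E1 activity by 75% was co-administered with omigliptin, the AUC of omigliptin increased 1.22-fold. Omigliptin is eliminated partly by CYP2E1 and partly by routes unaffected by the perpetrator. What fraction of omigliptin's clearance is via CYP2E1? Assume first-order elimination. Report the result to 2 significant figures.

Let x = fm,CYP2E1. Because AUC ∝ 1/CL, relative clearance fell to 1/1.22 = 0.8197.
Setting x·0.25 + (1 − x) = 0.8197 and solving: x = (0.8197 − 1)/(0.25 − 1) = 0.24.

0.24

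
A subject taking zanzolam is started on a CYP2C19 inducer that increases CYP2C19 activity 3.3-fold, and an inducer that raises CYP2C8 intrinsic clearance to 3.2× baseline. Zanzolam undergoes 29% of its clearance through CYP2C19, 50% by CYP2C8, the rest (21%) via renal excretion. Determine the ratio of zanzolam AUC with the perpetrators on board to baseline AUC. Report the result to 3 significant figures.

0.361

The CYP2C19 pathway (29% of clearance) increases to 3.3× activity: 0.29 × 3.3 = 0.957.
The CYP2C8 pathway (50% of clearance) rises to 3.2× activity: 0.5 × 3.2 = 1.6.
Non-CYP routes (21%) are unchanged.
CL_new/CL_old = 0.957 + 1.6 + 0.21 = 2.767.
AUC ∝ 1/CL: fold-change = 1 / 2.767 = 0.361.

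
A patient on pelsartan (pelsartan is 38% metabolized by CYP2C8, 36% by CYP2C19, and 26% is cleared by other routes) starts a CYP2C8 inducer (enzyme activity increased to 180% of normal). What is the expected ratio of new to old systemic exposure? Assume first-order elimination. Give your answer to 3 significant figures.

The CYP2C8 pathway (38% of clearance) rises to 1.8× activity: 0.38 × 1.8 = 0.684.
CYP2C19 (36%) and the residual 26% are unaffected.
CL_new/CL_old = 0.684 + 0.36 + 0.26 = 1.304.
Systemic exposure ratio = CL_old/CL_new = 1 / 1.304 = 0.767.

0.767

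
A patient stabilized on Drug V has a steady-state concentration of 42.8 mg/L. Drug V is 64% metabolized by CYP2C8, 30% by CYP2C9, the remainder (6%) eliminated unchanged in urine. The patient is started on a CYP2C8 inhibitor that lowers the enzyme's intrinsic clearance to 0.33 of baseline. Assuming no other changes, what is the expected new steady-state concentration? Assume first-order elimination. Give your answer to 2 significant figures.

The CYP2C8 pathway (64% of clearance) is reduced to 0.33× activity: 0.64 × 0.33 = 0.2112.
CYP2C9 (30%) and the residual 6% are unaffected.
CL_new/CL_old = 0.2112 + 0.3 + 0.06 = 0.5712.
Steady-state concentration ∝ 1/CL, so new value = 42.8 / 0.5712 = 75 mg/L.

75 mg/L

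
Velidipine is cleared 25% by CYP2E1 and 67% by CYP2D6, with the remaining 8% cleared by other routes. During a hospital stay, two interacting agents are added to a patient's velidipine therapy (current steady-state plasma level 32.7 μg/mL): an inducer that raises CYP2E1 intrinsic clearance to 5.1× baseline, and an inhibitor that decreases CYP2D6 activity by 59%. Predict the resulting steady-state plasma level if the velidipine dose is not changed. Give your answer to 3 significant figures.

The CYP2E1 pathway (25% of clearance) rises to 5.1× activity: 0.25 × 5.1 = 1.275.
The CYP2D6 pathway (67% of clearance) is reduced to 0.41× activity: 0.67 × 0.41 = 0.2747.
Non-CYP routes (8%) are unchanged.
Relative clearance = 1.275 + 0.2747 + 0.08 = 1.6297.
Dividing the baseline by the relative clearance: 32.7 / 1.6297 = 20.1 μg/mL.

20.1 μg/mL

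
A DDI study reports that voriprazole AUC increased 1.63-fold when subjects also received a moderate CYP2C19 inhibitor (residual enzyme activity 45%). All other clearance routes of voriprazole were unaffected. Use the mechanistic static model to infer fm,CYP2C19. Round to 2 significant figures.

0.70

CL'/CL = 1 / 1.63 = 0.6135
0.45·fm + (1 − fm) = 0.6135
fm = (0.6135 − 1) / (0.45 − 1) = 0.70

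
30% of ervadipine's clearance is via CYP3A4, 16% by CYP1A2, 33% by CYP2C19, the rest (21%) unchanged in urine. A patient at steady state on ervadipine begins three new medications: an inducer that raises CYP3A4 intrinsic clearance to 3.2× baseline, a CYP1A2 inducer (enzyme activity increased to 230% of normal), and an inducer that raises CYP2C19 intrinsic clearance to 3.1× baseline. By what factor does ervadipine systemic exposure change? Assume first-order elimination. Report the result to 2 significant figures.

The CYP3A4 pathway (30% of clearance) increases to 3.2× activity: 0.3 × 3.2 = 0.96.
The CYP1A2 pathway (16% of clearance) is boosted to 2.3× activity: 0.16 × 2.3 = 0.368.
The CYP2C19 pathway (33% of clearance) is boosted to 3.1× activity: 0.33 × 3.1 = 1.023.
The remaining 21% of clearance is unaffected.
Relative clearance = 0.96 + 0.368 + 1.023 + 0.21 = 2.561.
Because systemic exposure varies inversely with clearance, the combined effect is 1 / 2.561 = 0.39.

0.39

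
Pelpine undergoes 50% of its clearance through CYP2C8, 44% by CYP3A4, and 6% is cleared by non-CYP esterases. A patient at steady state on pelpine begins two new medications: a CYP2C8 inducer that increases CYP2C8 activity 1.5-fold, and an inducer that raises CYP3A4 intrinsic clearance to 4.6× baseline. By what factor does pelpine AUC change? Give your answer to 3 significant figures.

0.353

The CYP2C8 pathway (50% of clearance) rises to 1.5× activity: 0.5 × 1.5 = 0.75.
The CYP3A4 pathway (44% of clearance) rises to 4.6× activity: 0.44 × 4.6 = 2.024.
The remaining 6% of clearance is unaffected.
New clearance relative to baseline: 0.75 + 2.024 + 0.06 = 2.834.
Because AUC varies inversely with clearance, the combined effect is 1 / 2.834 = 0.353.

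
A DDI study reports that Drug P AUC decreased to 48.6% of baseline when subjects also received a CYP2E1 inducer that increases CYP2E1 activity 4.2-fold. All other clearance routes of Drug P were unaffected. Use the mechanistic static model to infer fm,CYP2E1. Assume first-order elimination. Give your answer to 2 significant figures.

Let x = fm,CYP2E1. Because AUC ∝ 1/CL, relative clearance rose to 1/0.486 = 2.058.
Only the CYP2E1 route changed, so 2.058 = x·4.2 + (1 − x), giving x = 0.33.

0.33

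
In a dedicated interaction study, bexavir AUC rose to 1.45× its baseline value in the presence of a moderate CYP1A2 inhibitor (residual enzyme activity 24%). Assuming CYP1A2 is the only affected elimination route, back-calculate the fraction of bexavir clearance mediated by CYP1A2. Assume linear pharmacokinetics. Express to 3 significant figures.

0.408

Let x = fm,CYP1A2. Because AUC ∝ 1/CL, relative clearance fell to 1/1.45 = 0.6897.
Only the CYP1A2 route changed, so 0.6897 = x·0.24 + (1 − x), giving x = 0.408.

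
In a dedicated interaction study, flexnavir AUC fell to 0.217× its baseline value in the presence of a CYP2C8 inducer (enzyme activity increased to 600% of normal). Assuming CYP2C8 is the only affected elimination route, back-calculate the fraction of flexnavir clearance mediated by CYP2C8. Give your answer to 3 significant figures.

CL'/CL = 1 / 0.217 = 4.608
6·fm + (1 − fm) = 4.608
fm = (4.608 − 1) / (6 − 1) = 0.722

0.722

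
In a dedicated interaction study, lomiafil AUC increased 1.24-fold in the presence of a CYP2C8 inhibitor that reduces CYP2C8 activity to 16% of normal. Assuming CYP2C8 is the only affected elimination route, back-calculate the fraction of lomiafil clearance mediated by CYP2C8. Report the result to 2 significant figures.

0.23

Let x = fm,CYP2C8. Because AUC ∝ 1/CL, relative clearance fell to 1/1.24 = 0.8065.
Setting x·0.16 + (1 − x) = 0.8065 and solving: x = (0.8065 − 1)/(0.16 − 1) = 0.23.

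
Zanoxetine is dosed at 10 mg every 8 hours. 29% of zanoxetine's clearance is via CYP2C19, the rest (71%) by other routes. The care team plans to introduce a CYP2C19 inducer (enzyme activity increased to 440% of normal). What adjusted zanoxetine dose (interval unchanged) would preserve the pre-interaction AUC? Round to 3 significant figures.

CYP2C19: 0.29 × 4.4 = 1.276
Other: 0.71 (unchanged)
New clearance relative to baseline: 1.276 + 0.71 = 1.986.
Css,avg = (dose rate)/CL, so holding Css fixed requires dose ∝ CL: 10 × 1.986 = 19.9 mg.

19.9 mg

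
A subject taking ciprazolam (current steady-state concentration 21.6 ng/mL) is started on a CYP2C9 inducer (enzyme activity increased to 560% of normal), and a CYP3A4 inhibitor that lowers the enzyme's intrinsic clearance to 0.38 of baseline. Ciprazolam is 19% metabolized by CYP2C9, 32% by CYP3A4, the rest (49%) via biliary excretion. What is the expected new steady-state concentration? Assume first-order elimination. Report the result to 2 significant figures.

The CYP2C9 pathway (19% of clearance) rises to 5.6× activity: 0.19 × 5.6 = 1.064.
The CYP3A4 pathway (32% of clearance) drops to 0.38× activity: 0.32 × 0.38 = 0.1216.
The remaining 49% of clearance is unaffected.
Relative clearance = 1.064 + 0.1216 + 0.49 = 1.6756.
Steady-state concentration ∝ 1/CL: new value = 21.6 / 1.6756 = 13 ng/mL.

13 ng/mL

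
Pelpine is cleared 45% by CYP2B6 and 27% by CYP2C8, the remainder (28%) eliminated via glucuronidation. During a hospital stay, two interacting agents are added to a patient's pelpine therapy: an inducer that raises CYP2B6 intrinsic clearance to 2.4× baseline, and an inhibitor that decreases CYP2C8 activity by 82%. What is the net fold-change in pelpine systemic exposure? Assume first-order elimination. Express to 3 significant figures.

0.710

The CYP2B6 pathway (45% of clearance) rises to 2.4× activity: 0.45 × 2.4 = 1.08.
The CYP2C8 pathway (27% of clearance) drops to 0.18× activity: 0.27 × 0.18 = 0.0486.
Non-CYP routes (28%) are unchanged.
CL_new/CL_old = 1.08 + 0.0486 + 0.28 = 1.4086.
Because systemic exposure varies inversely with clearance, the combined effect is 1 / 1.4086 = 0.710.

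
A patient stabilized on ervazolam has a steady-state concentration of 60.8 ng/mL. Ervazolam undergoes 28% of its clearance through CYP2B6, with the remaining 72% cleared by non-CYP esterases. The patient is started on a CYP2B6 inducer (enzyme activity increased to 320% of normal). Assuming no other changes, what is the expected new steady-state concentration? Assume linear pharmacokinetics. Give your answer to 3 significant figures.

37.6 ng/mL

CYP2B6: 0.28 × 3.2 = 0.896
Other: 0.72 (unchanged)
CL_new/CL_old = 0.896 + 0.72 = 1.616.
New steady-state concentration = baseline ÷ relative clearance = 60.8 / 1.616 = 37.6 ng/mL.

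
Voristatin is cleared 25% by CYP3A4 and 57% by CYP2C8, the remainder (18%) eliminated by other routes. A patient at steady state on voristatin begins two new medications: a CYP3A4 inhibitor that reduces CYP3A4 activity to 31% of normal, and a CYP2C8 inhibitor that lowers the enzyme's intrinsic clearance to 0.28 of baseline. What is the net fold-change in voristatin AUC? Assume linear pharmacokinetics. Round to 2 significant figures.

CYP3A4: 0.25 × 0.31 = 0.0775
CYP2C8: 0.57 × 0.28 = 0.1596
Other: 0.18 (unchanged)
Relative clearance = 0.0775 + 0.1596 + 0.18 = 0.4171.
Net AUC ratio = 1 / 0.4171 = 2.4.

2.4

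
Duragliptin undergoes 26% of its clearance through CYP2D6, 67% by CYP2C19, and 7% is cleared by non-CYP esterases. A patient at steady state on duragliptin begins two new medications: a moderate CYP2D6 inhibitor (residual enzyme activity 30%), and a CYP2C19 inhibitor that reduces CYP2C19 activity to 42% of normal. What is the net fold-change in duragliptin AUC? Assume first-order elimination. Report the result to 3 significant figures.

2.33

CYP2D6: 0.26 × 0.3 = 0.078
CYP2C19: 0.67 × 0.42 = 0.2814
Other: 0.07 (unchanged)
CL_new/CL_old = 0.078 + 0.2814 + 0.07 = 0.4294.
AUC ∝ 1/CL: fold-change = 1 / 0.4294 = 2.33.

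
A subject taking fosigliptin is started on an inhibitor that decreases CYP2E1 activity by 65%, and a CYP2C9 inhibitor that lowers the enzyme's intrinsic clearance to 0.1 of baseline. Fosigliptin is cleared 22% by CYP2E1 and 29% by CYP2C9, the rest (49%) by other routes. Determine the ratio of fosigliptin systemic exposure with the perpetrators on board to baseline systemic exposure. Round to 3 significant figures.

CYP2E1: 0.22 × 0.35 = 0.077
CYP2C9: 0.29 × 0.1 = 0.029
Other: 0.49 (unchanged)
New clearance relative to baseline: 0.077 + 0.029 + 0.49 = 0.596.
Because systemic exposure varies inversely with clearance, the combined effect is 1 / 0.596 = 1.68.

1.68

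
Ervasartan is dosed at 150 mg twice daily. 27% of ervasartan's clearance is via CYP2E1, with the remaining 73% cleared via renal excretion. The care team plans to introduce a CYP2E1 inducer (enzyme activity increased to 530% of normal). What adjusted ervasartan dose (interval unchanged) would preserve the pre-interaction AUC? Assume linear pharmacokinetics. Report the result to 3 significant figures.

CYP2E1: 0.27 × 5.3 = 1.431
Other: 0.73 (unchanged)
New clearance relative to baseline: 1.431 + 0.73 = 2.161.
Css,avg = (dose rate)/CL, so holding Css fixed requires dose ∝ CL: 150 × 2.161 = 324 mg.

324 mg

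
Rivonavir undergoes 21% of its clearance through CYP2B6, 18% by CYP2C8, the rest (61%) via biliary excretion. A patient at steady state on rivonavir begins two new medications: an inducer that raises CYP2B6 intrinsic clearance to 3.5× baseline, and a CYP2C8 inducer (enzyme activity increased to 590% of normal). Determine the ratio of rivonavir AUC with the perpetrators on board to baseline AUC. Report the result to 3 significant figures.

0.415

CYP2B6: 0.21 × 3.5 = 0.735
CYP2C8: 0.18 × 5.9 = 1.062
Other: 0.61 (unchanged)
Relative clearance = 0.735 + 1.062 + 0.61 = 2.407.
Because AUC varies inversely with clearance, the combined effect is 1 / 2.407 = 0.415.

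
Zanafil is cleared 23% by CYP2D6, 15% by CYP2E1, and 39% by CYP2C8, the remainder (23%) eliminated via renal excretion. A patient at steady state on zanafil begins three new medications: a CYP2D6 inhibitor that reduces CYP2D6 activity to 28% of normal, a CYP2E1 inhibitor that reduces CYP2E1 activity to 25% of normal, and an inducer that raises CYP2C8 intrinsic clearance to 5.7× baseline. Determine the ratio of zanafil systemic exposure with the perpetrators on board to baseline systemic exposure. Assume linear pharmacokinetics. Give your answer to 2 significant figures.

0.39

The CYP2D6 pathway (23% of clearance) falls to 0.28× activity: 0.23 × 0.28 = 0.0644.
The CYP2E1 pathway (15% of clearance) falls to 0.25× activity: 0.15 × 0.25 = 0.0375.
The CYP2C8 pathway (39% of clearance) increases to 5.7× activity: 0.39 × 5.7 = 2.223.
Non-CYP routes (23%) are unchanged.
CL_new/CL_old = 0.0644 + 0.0375 + 2.223 + 0.23 = 2.5549.
Because systemic exposure varies inversely with clearance, the combined effect is 1 / 2.5549 = 0.39.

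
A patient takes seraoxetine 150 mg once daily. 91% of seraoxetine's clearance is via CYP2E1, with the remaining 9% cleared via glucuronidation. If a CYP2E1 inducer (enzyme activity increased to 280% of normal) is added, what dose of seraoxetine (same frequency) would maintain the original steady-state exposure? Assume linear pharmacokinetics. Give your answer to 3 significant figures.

The CYP2E1 pathway (91% of clearance) rises to 2.8× activity: 0.91 × 2.8 = 2.548.
Non-CYP routes (9%) are unchanged.
CL_new/CL_old = 2.548 + 0.09 = 2.638.
Css,avg = (dose rate)/CL, so holding Css fixed requires dose ∝ CL: 150 × 2.638 = 396 mg.

396 mg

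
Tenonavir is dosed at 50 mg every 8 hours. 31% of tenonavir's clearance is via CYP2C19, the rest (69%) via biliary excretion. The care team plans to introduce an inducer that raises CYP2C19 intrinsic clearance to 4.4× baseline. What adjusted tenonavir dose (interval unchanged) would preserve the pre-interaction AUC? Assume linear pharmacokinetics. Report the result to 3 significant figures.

CYP2C19: 0.31 × 4.4 = 1.364
Other: 0.69 (unchanged)
New clearance relative to baseline: 1.364 + 0.69 = 2.054.
Css,avg = (dose rate)/CL, so holding Css fixed requires dose ∝ CL: 50 × 2.054 = 103 mg.

103 mg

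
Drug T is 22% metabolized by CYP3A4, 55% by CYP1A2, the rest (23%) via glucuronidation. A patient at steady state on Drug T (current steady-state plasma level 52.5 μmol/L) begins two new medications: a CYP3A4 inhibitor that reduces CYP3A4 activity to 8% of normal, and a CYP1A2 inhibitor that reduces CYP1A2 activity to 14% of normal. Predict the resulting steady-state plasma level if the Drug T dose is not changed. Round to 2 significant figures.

The CYP3A4 pathway (22% of clearance) falls to 0.08× activity: 0.22 × 0.08 = 0.0176.
The CYP1A2 pathway (55% of clearance) drops to 0.14× activity: 0.55 × 0.14 = 0.077.
Non-CYP routes (23%) are unchanged.
CL_new/CL_old = 0.0176 + 0.077 + 0.23 = 0.3246.
New steady-state plasma level = 52.5 / 0.3246 = 1.6 × 10² μmol/L (concentration scales inversely with clearance).

1.6 × 10² μmol/L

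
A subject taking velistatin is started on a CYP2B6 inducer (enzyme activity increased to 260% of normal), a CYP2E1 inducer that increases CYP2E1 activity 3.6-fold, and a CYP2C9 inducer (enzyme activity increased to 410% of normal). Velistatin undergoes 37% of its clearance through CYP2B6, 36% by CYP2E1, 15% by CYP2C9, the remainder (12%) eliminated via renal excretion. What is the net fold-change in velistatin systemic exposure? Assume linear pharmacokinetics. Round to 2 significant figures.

The CYP2B6 pathway (37% of clearance) is boosted to 2.6× activity: 0.37 × 2.6 = 0.962.
The CYP2E1 pathway (36% of clearance) increases to 3.6× activity: 0.36 × 3.6 = 1.296.
The CYP2C9 pathway (15% of clearance) is boosted to 4.1× activity: 0.15 × 4.1 = 0.615.
The remaining 12% of clearance is unaffected.
New clearance relative to baseline: 0.962 + 1.296 + 0.615 + 0.12 = 2.993.
Net systemic exposure ratio = 1 / 2.993 = 0.33.

0.33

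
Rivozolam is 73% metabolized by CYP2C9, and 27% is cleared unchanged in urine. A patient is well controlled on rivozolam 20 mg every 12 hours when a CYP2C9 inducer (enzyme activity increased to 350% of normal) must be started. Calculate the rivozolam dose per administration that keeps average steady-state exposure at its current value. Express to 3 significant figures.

56.5 mg

The CYP2C9 pathway (73% of clearance) is boosted to 3.5× activity: 0.73 × 3.5 = 2.555.
Non-CYP routes (27%) are unchanged.
New clearance relative to baseline: 2.555 + 0.27 = 2.825.
To maintain the same steady-state level, dose must scale with clearance: new dose = 20 × 2.825 = 56.5 mg.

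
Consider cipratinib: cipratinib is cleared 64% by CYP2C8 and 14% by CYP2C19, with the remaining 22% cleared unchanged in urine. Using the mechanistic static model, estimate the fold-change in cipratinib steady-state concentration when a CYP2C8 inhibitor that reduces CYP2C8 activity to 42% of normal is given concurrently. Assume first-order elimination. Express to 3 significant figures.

1.59

The CYP2C8 pathway (64% of clearance) drops to 0.42× activity: 0.64 × 0.42 = 0.2688.
CYP2C19 (14%) and the residual 22% are unaffected.
New clearance relative to baseline: 0.2688 + 0.14 + 0.22 = 0.6288.
Since steady-state concentration ∝ 1/CL, the ratio is 1 / 0.6288 = 1.59.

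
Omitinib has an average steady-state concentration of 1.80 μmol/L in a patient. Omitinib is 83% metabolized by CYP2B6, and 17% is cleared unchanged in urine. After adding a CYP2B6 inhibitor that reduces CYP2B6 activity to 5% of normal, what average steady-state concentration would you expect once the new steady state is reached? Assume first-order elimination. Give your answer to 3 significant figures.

8.51 μmol/L

The CYP2B6 pathway (83% of clearance) falls to 0.05× activity: 0.83 × 0.05 = 0.0415.
Non-CYP routes (17%) are unchanged.
New clearance relative to baseline: 0.0415 + 0.17 = 0.2115.
Average steady-state concentration ∝ 1/CL, so new value = 1.80 / 0.2115 = 8.51 μmol/L.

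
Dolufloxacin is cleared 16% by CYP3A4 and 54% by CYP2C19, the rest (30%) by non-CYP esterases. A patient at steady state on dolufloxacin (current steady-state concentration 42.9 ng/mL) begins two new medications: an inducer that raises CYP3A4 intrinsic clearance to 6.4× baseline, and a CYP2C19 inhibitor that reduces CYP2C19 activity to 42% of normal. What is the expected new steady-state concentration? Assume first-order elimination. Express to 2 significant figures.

The CYP3A4 pathway (16% of clearance) increases to 6.4× activity: 0.16 × 6.4 = 1.024.
The CYP2C19 pathway (54% of clearance) drops to 0.42× activity: 0.54 × 0.42 = 0.2268.
Non-CYP routes (30%) are unchanged.
New clearance relative to baseline: 1.024 + 0.2268 + 0.3 = 1.5508.
New steady-state concentration = 42.9 / 1.5508 = 28 ng/mL (concentration scales inversely with clearance).

28 ng/mL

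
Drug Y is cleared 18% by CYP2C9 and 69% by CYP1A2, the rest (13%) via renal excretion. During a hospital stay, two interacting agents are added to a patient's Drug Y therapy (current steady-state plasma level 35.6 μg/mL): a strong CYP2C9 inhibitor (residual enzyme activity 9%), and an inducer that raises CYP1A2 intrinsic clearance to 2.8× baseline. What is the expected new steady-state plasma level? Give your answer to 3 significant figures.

The CYP2C9 pathway (18% of clearance) is reduced to 0.09× activity: 0.18 × 0.09 = 0.0162.
The CYP1A2 pathway (69% of clearance) rises to 2.8× activity: 0.69 × 2.8 = 1.932.
The remaining 13% of clearance is unaffected.
New clearance relative to baseline: 0.0162 + 1.932 + 0.13 = 2.0782.
Steady-state plasma level ∝ 1/CL: new value = 35.6 / 2.0782 = 17.1 μg/mL.

17.1 μg/mL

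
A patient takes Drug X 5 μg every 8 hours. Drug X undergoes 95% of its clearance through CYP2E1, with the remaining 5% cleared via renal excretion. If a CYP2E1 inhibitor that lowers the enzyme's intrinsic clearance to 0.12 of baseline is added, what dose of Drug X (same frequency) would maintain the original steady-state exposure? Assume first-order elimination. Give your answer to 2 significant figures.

0.82 μg

The CYP2E1 pathway (95% of clearance) falls to 0.12× activity: 0.95 × 0.12 = 0.114.
The remaining 5% of clearance is unaffected.
New clearance relative to baseline: 0.114 + 0.05 = 0.164.
Css,avg = (dose rate)/CL, so holding Css fixed requires dose ∝ CL: 5 × 0.164 = 0.82 μg.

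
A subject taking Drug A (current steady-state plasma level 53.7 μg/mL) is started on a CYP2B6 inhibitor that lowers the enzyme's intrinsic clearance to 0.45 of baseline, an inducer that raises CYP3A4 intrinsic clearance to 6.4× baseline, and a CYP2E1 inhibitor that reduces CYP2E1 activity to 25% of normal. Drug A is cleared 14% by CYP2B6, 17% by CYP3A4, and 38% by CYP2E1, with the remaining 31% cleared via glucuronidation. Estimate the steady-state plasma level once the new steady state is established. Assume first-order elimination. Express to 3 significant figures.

34.5 μg/mL

The CYP2B6 pathway (14% of clearance) falls to 0.45× activity: 0.14 × 0.45 = 0.063.
The CYP3A4 pathway (17% of clearance) rises to 6.4× activity: 0.17 × 6.4 = 1.088.
The CYP2E1 pathway (38% of clearance) is reduced to 0.25× activity: 0.38 × 0.25 = 0.095.
The remaining 31% of clearance is unaffected.
New clearance relative to baseline: 0.063 + 1.088 + 0.095 + 0.31 = 1.556.
Steady-state plasma level ∝ 1/CL: new value = 53.7 / 1.556 = 34.5 μg/mL.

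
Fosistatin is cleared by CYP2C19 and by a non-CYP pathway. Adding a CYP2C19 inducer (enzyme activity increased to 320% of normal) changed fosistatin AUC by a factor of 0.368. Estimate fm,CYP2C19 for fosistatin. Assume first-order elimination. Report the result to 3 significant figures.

Let fm be the CYP2C19 fraction. New clearance relative to baseline = fm × 3.2 + (1 − fm).
AUC ratio = 1 / (new CL fraction), so new CL fraction = 1 / 0.368 = 2.717.
fm × 3.2 + 1 − fm = 2.717  ⇒  fm × (3.2 − 1) = 1.717  ⇒  fm = 0.781.

0.781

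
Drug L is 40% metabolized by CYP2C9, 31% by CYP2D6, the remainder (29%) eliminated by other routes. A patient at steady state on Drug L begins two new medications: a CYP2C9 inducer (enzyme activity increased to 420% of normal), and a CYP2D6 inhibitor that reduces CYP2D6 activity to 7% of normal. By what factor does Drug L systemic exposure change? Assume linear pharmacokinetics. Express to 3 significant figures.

The CYP2C9 pathway (40% of clearance) rises to 4.2× activity: 0.4 × 4.2 = 1.68.
The CYP2D6 pathway (31% of clearance) drops to 0.07× activity: 0.31 × 0.07 = 0.0217.
The remaining 29% of clearance is unaffected.
Relative clearance = 1.68 + 0.0217 + 0.29 = 1.9917.
Systemic exposure ∝ 1/CL: fold-change = 1 / 1.9917 = 0.502.

0.502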